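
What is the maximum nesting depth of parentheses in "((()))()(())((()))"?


Input: "((()))()(())((()))"
Tracking depth:
  Position 0 '(': depth becomes 1
  Position 1 '(': depth becomes 2
  Position 2 '(': depth becomes 3
  Position 3 ')': depth becomes 2
  Position 4 ')': depth becomes 1
  Position 5 ')': depth becomes 0
  Position 6 '(': depth becomes 1
  Position 7 ')': depth becomes 0
  Position 8 '(': depth becomes 1
  Position 9 '(': depth becomes 2
  Position 10 ')': depth becomes 1
  Position 11 ')': depth becomes 0
  Position 12 '(': depth becomes 1
  Position 13 '(': depth becomes 2
  Position 14 '(': depth becomes 3
  Position 15 ')': depth becomes 2
  Position 16 ')': depth becomes 1
  Position 17 ')': depth becomes 0
Maximum depth reached: 3

3


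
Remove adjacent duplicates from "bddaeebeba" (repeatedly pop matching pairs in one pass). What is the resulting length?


Input: bddaeebeba
Stack-based adjacent duplicate removal:
  Read 'b': push. Stack: b
  Read 'd': push. Stack: bd
  Read 'd': matches stack top 'd' => pop. Stack: b
  Read 'a': push. Stack: ba
  Read 'e': push. Stack: bae
  Read 'e': matches stack top 'e' => pop. Stack: ba
  Read 'b': push. Stack: bab
  Read 'e': push. Stack: babe
  Read 'b': push. Stack: babeb
  Read 'a': push. Stack: babeba
Final stack: "babeba" (length 6)

6


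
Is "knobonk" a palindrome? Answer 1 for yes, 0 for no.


Input: knobonk
Reversed: knobonk
  Compare pos 0 ('k') with pos 6 ('k'): match
  Compare pos 1 ('n') with pos 5 ('n'): match
  Compare pos 2 ('o') with pos 4 ('o'): match
Result: palindrome

1


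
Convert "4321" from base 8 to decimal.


Input: "4321" in base 8
Positional expansion:
  Digit '4' (value 4) x 8^3 = 2048
  Digit '3' (value 3) x 8^2 = 192
  Digit '2' (value 2) x 8^1 = 16
  Digit '1' (value 1) x 8^0 = 1
Sum = 2257

2257


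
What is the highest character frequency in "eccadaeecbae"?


Input: eccadaeecbae
Character counts:
  'a': 3
  'b': 1
  'c': 3
  'd': 1
  'e': 4
Maximum frequency: 4

4


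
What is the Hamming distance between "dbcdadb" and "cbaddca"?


Comparing "dbcdadb" and "cbaddca" position by position:
  Position 0: 'd' vs 'c' => differ
  Position 1: 'b' vs 'b' => same
  Position 2: 'c' vs 'a' => differ
  Position 3: 'd' vs 'd' => same
  Position 4: 'a' vs 'd' => differ
  Position 5: 'd' vs 'c' => differ
  Position 6: 'b' vs 'a' => differ
Total differences (Hamming distance): 5

5


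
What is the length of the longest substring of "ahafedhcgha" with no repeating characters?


Input: "ahafedhcgha"
Sliding window (track last position of each char):
  Position 0 ('a'): window [0,0] length 1 -- new best
  Position 1 ('h'): window [0,1] length 2 -- new best
  Position 2 ('a'): repeat (last at 0), move window start to 1
  Position 2 ('a'): window [1,2] length 2
  Position 3 ('f'): window [1,3] length 3 -- new best
  Position 4 ('e'): window [1,4] length 4 -- new best
  Position 5 ('d'): window [1,5] length 5 -- new best
  Position 6 ('h'): repeat (last at 1), move window start to 2
  Position 6 ('h'): window [2,6] length 5
  Position 7 ('c'): window [2,7] length 6 -- new best
  Position 8 ('g'): window [2,8] length 7 -- new best
  Position 9 ('h'): repeat (last at 6), move window start to 7
  Position 9 ('h'): window [7,9] length 3
  Position 10 ('a'): window [7,10] length 4
Longest substring with no repeats: "afedhcg" with length 7

7


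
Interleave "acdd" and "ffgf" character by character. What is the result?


Interleaving "acdd" and "ffgf":
  Position 0: 'a' from first, 'f' from second => "af"
  Position 1: 'c' from first, 'f' from second => "cf"
  Position 2: 'd' from first, 'g' from second => "dg"
  Position 3: 'd' from first, 'f' from second => "df"
Result: afcfdgdf

afcfdgdf


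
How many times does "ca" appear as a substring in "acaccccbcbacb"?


Searching for "ca" in "acaccccbcbacb"
Scanning each position:
  Position 0: "ac" => no
  Position 1: "ca" => MATCH
  Position 2: "ac" => no
  Position 3: "cc" => no
  Position 4: "cc" => no
  Position 5: "cc" => no
  Position 6: "cb" => no
  Position 7: "bc" => no
  Position 8: "cb" => no
  Position 9: "ba" => no
  Position 10: "ac" => no
  Position 11: "cb" => no
Total occurrences: 1

1


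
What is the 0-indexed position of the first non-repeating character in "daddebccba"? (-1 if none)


Input: daddebccba
Character frequencies:
  'a': 2
  'b': 2
  'c': 2
  'd': 3
  'e': 1
Scanning left to right for freq == 1:
  Position 0 ('d'): freq=3, skip
  Position 1 ('a'): freq=2, skip
  Position 2 ('d'): freq=3, skip
  Position 3 ('d'): freq=3, skip
  Position 4 ('e'): unique! => answer = 4

4


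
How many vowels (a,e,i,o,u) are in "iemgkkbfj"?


Input: iemgkkbfj
Checking each character:
  'i' at position 0: vowel (running total: 1)
  'e' at position 1: vowel (running total: 2)
  'm' at position 2: consonant
  'g' at position 3: consonant
  'k' at position 4: consonant
  'k' at position 5: consonant
  'b' at position 6: consonant
  'f' at position 7: consonant
  'j' at position 8: consonant
Total vowels: 2

2


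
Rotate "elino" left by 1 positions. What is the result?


Input: "elino", rotate left by 1
First 1 characters: "e"
Remaining characters: "lino"
Concatenate remaining + first: "lino" + "e" = "linoe"

linoe


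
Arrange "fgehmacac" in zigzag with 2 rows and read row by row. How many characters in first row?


Zigzag "fgehmacac" into 2 rows:
Placing characters:
  'f' => row 0
  'g' => row 1
  'e' => row 0
  'h' => row 1
  'm' => row 0
  'a' => row 1
  'c' => row 0
  'a' => row 1
  'c' => row 0
Rows:
  Row 0: "femcc"
  Row 1: "ghaa"
First row length: 5

5


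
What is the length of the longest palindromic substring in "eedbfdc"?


Input: "eedbfdc"
Checking substrings for palindromes:
  [0:2] "ee" (len 2) => palindrome
Longest palindromic substring: "ee" with length 2

2


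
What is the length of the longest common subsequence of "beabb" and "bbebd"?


LCS of "beabb" and "bbebd"
DP table:
           b    b    e    b    d
      0    0    0    0    0    0
  b   0    1    1    1    1    1
  e   0    1    1    2    2    2
  a   0    1    1    2    2    2
  b   0    1    2    2    3    3
  b   0    1    2    2    3    3
LCS length = dp[5][5] = 3

3


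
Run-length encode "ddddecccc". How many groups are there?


Input: ddddecccc
Scanning for consecutive runs:
  Group 1: 'd' x 4 (positions 0-3)
  Group 2: 'e' x 1 (positions 4-4)
  Group 3: 'c' x 4 (positions 5-8)
Total groups: 3

3


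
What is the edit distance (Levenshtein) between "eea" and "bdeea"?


Computing edit distance: "eea" -> "bdeea"
DP table:
           b    d    e    e    a
      0    1    2    3    4    5
  e   1    1    2    2    3    4
  e   2    2    2    2    2    3
  a   3    3    3    3    3    2
Edit distance = dp[3][5] = 2

2


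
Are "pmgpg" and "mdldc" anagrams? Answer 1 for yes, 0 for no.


Strings: "pmgpg", "mdldc"
Sorted first:  ggmpp
Sorted second: cddlm
Differ at position 0: 'g' vs 'c' => not anagrams

0


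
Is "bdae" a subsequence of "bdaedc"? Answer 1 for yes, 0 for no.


Check if "bdae" is a subsequence of "bdaedc"
Greedy scan:
  Position 0 ('b'): matches sub[0] = 'b'
  Position 1 ('d'): matches sub[1] = 'd'
  Position 2 ('a'): matches sub[2] = 'a'
  Position 3 ('e'): matches sub[3] = 'e'
  Position 4 ('d'): no match needed
  Position 5 ('c'): no match needed
All 4 characters matched => is a subsequence

1


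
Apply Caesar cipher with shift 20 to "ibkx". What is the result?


Caesar cipher: shift "ibkx" by 20
  'i' (pos 8) + 20 = pos 2 = 'c'
  'b' (pos 1) + 20 = pos 21 = 'v'
  'k' (pos 10) + 20 = pos 4 = 'e'
  'x' (pos 23) + 20 = pos 17 = 'r'
Result: cver

cver


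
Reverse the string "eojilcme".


Input: eojilcme
Reading characters right to left:
  Position 7: 'e'
  Position 6: 'm'
  Position 5: 'c'
  Position 4: 'l'
  Position 3: 'i'
  Position 2: 'j'
  Position 1: 'o'
  Position 0: 'e'
Reversed: emclijoe

emclijoe


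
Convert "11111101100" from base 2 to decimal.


Input: "11111101100" in base 2
Positional expansion:
  Digit '1' (value 1) x 2^10 = 1024
  Digit '1' (value 1) x 2^9 = 512
  Digit '1' (value 1) x 2^8 = 256
  Digit '1' (value 1) x 2^7 = 128
  Digit '1' (value 1) x 2^6 = 64
  Digit '1' (value 1) x 2^5 = 32
  Digit '0' (value 0) x 2^4 = 0
  Digit '1' (value 1) x 2^3 = 8
  Digit '1' (value 1) x 2^2 = 4
  Digit '0' (value 0) x 2^1 = 0
  Digit '0' (value 0) x 2^0 = 0
Sum = 2028

2028


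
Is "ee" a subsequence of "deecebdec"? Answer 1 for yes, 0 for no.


Check if "ee" is a subsequence of "deecebdec"
Greedy scan:
  Position 0 ('d'): no match needed
  Position 1 ('e'): matches sub[0] = 'e'
  Position 2 ('e'): matches sub[1] = 'e'
  Position 3 ('c'): no match needed
  Position 4 ('e'): no match needed
  Position 5 ('b'): no match needed
  Position 6 ('d'): no match needed
  Position 7 ('e'): no match needed
  Position 8 ('c'): no match needed
All 2 characters matched => is a subsequence

1


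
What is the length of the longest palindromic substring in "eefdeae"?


Input: "eefdeae"
Checking substrings for palindromes:
  [4:7] "eae" (len 3) => palindrome
  [0:2] "ee" (len 2) => palindrome
Longest palindromic substring: "eae" with length 3

3


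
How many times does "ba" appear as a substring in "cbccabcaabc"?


Searching for "ba" in "cbccabcaabc"
Scanning each position:
  Position 0: "cb" => no
  Position 1: "bc" => no
  Position 2: "cc" => no
  Position 3: "ca" => no
  Position 4: "ab" => no
  Position 5: "bc" => no
  Position 6: "ca" => no
  Position 7: "aa" => no
  Position 8: "ab" => no
  Position 9: "bc" => no
Total occurrences: 0

0


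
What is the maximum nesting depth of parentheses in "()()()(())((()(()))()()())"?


Input: "()()()(())((()(()))()()())"
Tracking depth:
  Position 0 '(': depth becomes 1
  Position 1 ')': depth becomes 0
  Position 2 '(': depth becomes 1
  Position 3 ')': depth becomes 0
  Position 4 '(': depth becomes 1
  Position 5 ')': depth becomes 0
  Position 6 '(': depth becomes 1
  Position 7 '(': depth becomes 2
  Position 8 ')': depth becomes 1
  Position 9 ')': depth becomes 0
  Position 10 '(': depth becomes 1
  Position 11 '(': depth becomes 2
  Position 12 '(': depth becomes 3
  Position 13 ')': depth becomes 2
  Position 14 '(': depth becomes 3
  Position 15 '(': depth becomes 4
  Position 16 ')': depth becomes 3
  Position 17 ')': depth becomes 2
  Position 18 ')': depth becomes 1
  Position 19 '(': depth becomes 2
  Position 20 ')': depth becomes 1
  Position 21 '(': depth becomes 2
  Position 22 ')': depth becomes 1
  Position 23 '(': depth becomes 2
  Position 24 ')': depth becomes 1
  Position 25 ')': depth becomes 0
Maximum depth reached: 4

4


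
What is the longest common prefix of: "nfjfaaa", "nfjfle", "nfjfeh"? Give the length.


Words: nfjfaaa, nfjfle, nfjfeh
  Position 0: all 'n' => match
  Position 1: all 'f' => match
  Position 2: all 'j' => match
  Position 3: all 'f' => match
  Position 4: ('a', 'l', 'e') => mismatch, stop
LCP = "nfjf" (length 4)

4


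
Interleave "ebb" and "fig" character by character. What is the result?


Interleaving "ebb" and "fig":
  Position 0: 'e' from first, 'f' from second => "ef"
  Position 1: 'b' from first, 'i' from second => "bi"
  Position 2: 'b' from first, 'g' from second => "bg"
Result: efbibg

efbibg


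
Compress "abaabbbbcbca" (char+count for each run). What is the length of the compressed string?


Input: abaabbbbcbca
Runs:
  'a' x 1 => "a1"
  'b' x 1 => "b1"
  'a' x 2 => "a2"
  'b' x 4 => "b4"
  'c' x 1 => "c1"
  'b' x 1 => "b1"
  'c' x 1 => "c1"
  'a' x 1 => "a1"
Compressed: "a1b1a2b4c1b1c1a1"
Compressed length: 16

16


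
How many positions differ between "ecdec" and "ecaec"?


Comparing "ecdec" and "ecaec" position by position:
  Position 0: 'e' vs 'e' => same
  Position 1: 'c' vs 'c' => same
  Position 2: 'd' vs 'a' => DIFFER
  Position 3: 'e' vs 'e' => same
  Position 4: 'c' vs 'c' => same
Positions that differ: 1

1


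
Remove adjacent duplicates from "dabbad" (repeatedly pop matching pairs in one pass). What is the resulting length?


Input: dabbad
Stack-based adjacent duplicate removal:
  Read 'd': push. Stack: d
  Read 'a': push. Stack: da
  Read 'b': push. Stack: dab
  Read 'b': matches stack top 'b' => pop. Stack: da
  Read 'a': matches stack top 'a' => pop. Stack: d
  Read 'd': matches stack top 'd' => pop. Stack: (empty)
Final stack: "" (length 0)

0


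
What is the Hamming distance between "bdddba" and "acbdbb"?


Comparing "bdddba" and "acbdbb" position by position:
  Position 0: 'b' vs 'a' => differ
  Position 1: 'd' vs 'c' => differ
  Position 2: 'd' vs 'b' => differ
  Position 3: 'd' vs 'd' => same
  Position 4: 'b' vs 'b' => same
  Position 5: 'a' vs 'b' => differ
Total differences (Hamming distance): 4

4


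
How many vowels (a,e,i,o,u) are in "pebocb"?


Input: pebocb
Checking each character:
  'p' at position 0: consonant
  'e' at position 1: vowel (running total: 1)
  'b' at position 2: consonant
  'o' at position 3: vowel (running total: 2)
  'c' at position 4: consonant
  'b' at position 5: consonant
Total vowels: 2

2


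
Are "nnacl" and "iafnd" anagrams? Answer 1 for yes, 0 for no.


Strings: "nnacl", "iafnd"
Sorted first:  aclnn
Sorted second: adfin
Differ at position 1: 'c' vs 'd' => not anagrams

0


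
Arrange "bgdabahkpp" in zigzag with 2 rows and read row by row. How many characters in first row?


Zigzag "bgdabahkpp" into 2 rows:
Placing characters:
  'b' => row 0
  'g' => row 1
  'd' => row 0
  'a' => row 1
  'b' => row 0
  'a' => row 1
  'h' => row 0
  'k' => row 1
  'p' => row 0
  'p' => row 1
Rows:
  Row 0: "bdbhp"
  Row 1: "gaakp"
First row length: 5

5


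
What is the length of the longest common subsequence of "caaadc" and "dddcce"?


LCS of "caaadc" and "dddcce"
DP table:
           d    d    d    c    c    e
      0    0    0    0    0    0    0
  c   0    0    0    0    1    1    1
  a   0    0    0    0    1    1    1
  a   0    0    0    0    1    1    1
  a   0    0    0    0    1    1    1
  d   0    1    1    1    1    1    1
  c   0    1    1    1    2    2    2
LCS length = dp[6][6] = 2

2


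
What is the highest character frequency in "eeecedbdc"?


Input: eeecedbdc
Character counts:
  'b': 1
  'c': 2
  'd': 2
  'e': 4
Maximum frequency: 4

4


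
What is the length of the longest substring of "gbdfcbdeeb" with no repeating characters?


Input: "gbdfcbdeeb"
Sliding window (track last position of each char):
  Position 0 ('g'): window [0,0] length 1 -- new best
  Position 1 ('b'): window [0,1] length 2 -- new best
  Position 2 ('d'): window [0,2] length 3 -- new best
  Position 3 ('f'): window [0,3] length 4 -- new best
  Position 4 ('c'): window [0,4] length 5 -- new best
  Position 5 ('b'): repeat (last at 1), move window start to 2
  Position 5 ('b'): window [2,5] length 4
  Position 6 ('d'): repeat (last at 2), move window start to 3
  Position 6 ('d'): window [3,6] length 4
  Position 7 ('e'): window [3,7] length 5
  Position 8 ('e'): repeat (last at 7), move window start to 8
  Position 8 ('e'): window [8,8] length 1
  Position 9 ('b'): window [8,9] length 2
Longest substring with no repeats: "gbdfc" with length 5

5


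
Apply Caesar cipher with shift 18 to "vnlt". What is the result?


Caesar cipher: shift "vnlt" by 18
  'v' (pos 21) + 18 = pos 13 = 'n'
  'n' (pos 13) + 18 = pos 5 = 'f'
  'l' (pos 11) + 18 = pos 3 = 'd'
  't' (pos 19) + 18 = pos 11 = 'l'
Result: nfdl

nfdl


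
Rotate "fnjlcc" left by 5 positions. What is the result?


Input: "fnjlcc", rotate left by 5
First 5 characters: "fnjlc"
Remaining characters: "c"
Concatenate remaining + first: "c" + "fnjlc" = "cfnjlc"

cfnjlc


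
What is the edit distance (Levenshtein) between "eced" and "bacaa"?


Computing edit distance: "eced" -> "bacaa"
DP table:
           b    a    c    a    a
      0    1    2    3    4    5
  e   1    1    2    3    4    5
  c   2    2    2    2    3    4
  e   3    3    3    3    3    4
  d   4    4    4    4    4    4
Edit distance = dp[4][5] = 4

4


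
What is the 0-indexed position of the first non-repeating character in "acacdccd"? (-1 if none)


Input: acacdccd
Character frequencies:
  'a': 2
  'c': 4
  'd': 2
Scanning left to right for freq == 1:
  Position 0 ('a'): freq=2, skip
  Position 1 ('c'): freq=4, skip
  Position 2 ('a'): freq=2, skip
  Position 3 ('c'): freq=4, skip
  Position 4 ('d'): freq=2, skip
  Position 5 ('c'): freq=4, skip
  Position 6 ('c'): freq=4, skip
  Position 7 ('d'): freq=2, skip
  No unique character found => answer = -1

-1


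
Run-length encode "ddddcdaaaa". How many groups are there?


Input: ddddcdaaaa
Scanning for consecutive runs:
  Group 1: 'd' x 4 (positions 0-3)
  Group 2: 'c' x 1 (positions 4-4)
  Group 3: 'd' x 1 (positions 5-5)
  Group 4: 'a' x 4 (positions 6-9)
Total groups: 4

4


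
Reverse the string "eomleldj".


Input: eomleldj
Reading characters right to left:
  Position 7: 'j'
  Position 6: 'd'
  Position 5: 'l'
  Position 4: 'e'
  Position 3: 'l'
  Position 2: 'm'
  Position 1: 'o'
  Position 0: 'e'
Reversed: jdlelmoe

jdlelmoe


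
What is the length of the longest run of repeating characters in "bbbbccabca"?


Input: "bbbbccabca"
Scanning for longest run:
  Position 1 ('b'): continues run of 'b', length=2
  Position 2 ('b'): continues run of 'b', length=3
  Position 3 ('b'): continues run of 'b', length=4
  Position 4 ('c'): new char, reset run to 1
  Position 5 ('c'): continues run of 'c', length=2
  Position 6 ('a'): new char, reset run to 1
  Position 7 ('b'): new char, reset run to 1
  Position 8 ('c'): new char, reset run to 1
  Position 9 ('a'): new char, reset run to 1
Longest run: 'b' with length 4

4


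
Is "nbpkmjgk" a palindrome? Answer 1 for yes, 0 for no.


Input: nbpkmjgk
Reversed: kgjmkpbn
  Compare pos 0 ('n') with pos 7 ('k'): MISMATCH
  Compare pos 1 ('b') with pos 6 ('g'): MISMATCH
  Compare pos 2 ('p') with pos 5 ('j'): MISMATCH
  Compare pos 3 ('k') with pos 4 ('m'): MISMATCH
Result: not a palindrome

0


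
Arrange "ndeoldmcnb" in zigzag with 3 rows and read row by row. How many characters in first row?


Zigzag "ndeoldmcnb" into 3 rows:
Placing characters:
  'n' => row 0
  'd' => row 1
  'e' => row 2
  'o' => row 1
  'l' => row 0
  'd' => row 1
  'm' => row 2
  'c' => row 1
  'n' => row 0
  'b' => row 1
Rows:
  Row 0: "nln"
  Row 1: "dodcb"
  Row 2: "em"
First row length: 3

3


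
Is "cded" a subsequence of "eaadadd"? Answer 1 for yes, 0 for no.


Check if "cded" is a subsequence of "eaadadd"
Greedy scan:
  Position 0 ('e'): no match needed
  Position 1 ('a'): no match needed
  Position 2 ('a'): no match needed
  Position 3 ('d'): no match needed
  Position 4 ('a'): no match needed
  Position 5 ('d'): no match needed
  Position 6 ('d'): no match needed
Only matched 0/4 characters => not a subsequence

0


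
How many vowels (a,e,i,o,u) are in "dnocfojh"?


Input: dnocfojh
Checking each character:
  'd' at position 0: consonant
  'n' at position 1: consonant
  'o' at position 2: vowel (running total: 1)
  'c' at position 3: consonant
  'f' at position 4: consonant
  'o' at position 5: vowel (running total: 2)
  'j' at position 6: consonant
  'h' at position 7: consonant
Total vowels: 2

2


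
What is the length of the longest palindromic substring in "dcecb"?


Input: "dcecb"
Checking substrings for palindromes:
  [1:4] "cec" (len 3) => palindrome
Longest palindromic substring: "cec" with length 3

3


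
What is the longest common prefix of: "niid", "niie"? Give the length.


Words: niid, niie
  Position 0: all 'n' => match
  Position 1: all 'i' => match
  Position 2: all 'i' => match
  Position 3: ('d', 'e') => mismatch, stop
LCP = "nii" (length 3)

3


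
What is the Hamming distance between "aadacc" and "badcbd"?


Comparing "aadacc" and "badcbd" position by position:
  Position 0: 'a' vs 'b' => differ
  Position 1: 'a' vs 'a' => same
  Position 2: 'd' vs 'd' => same
  Position 3: 'a' vs 'c' => differ
  Position 4: 'c' vs 'b' => differ
  Position 5: 'c' vs 'd' => differ
Total differences (Hamming distance): 4

4


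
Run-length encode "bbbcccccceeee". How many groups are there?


Input: bbbcccccceeee
Scanning for consecutive runs:
  Group 1: 'b' x 3 (positions 0-2)
  Group 2: 'c' x 6 (positions 3-8)
  Group 3: 'e' x 4 (positions 9-12)
Total groups: 3

3


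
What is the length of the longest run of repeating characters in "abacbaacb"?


Input: "abacbaacb"
Scanning for longest run:
  Position 1 ('b'): new char, reset run to 1
  Position 2 ('a'): new char, reset run to 1
  Position 3 ('c'): new char, reset run to 1
  Position 4 ('b'): new char, reset run to 1
  Position 5 ('a'): new char, reset run to 1
  Position 6 ('a'): continues run of 'a', length=2
  Position 7 ('c'): new char, reset run to 1
  Position 8 ('b'): new char, reset run to 1
Longest run: 'a' with length 2

2


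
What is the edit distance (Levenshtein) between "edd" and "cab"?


Computing edit distance: "edd" -> "cab"
DP table:
           c    a    b
      0    1    2    3
  e   1    1    2    3
  d   2    2    2    3
  d   3    3    3    3
Edit distance = dp[3][3] = 3

3


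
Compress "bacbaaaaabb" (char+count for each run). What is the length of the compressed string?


Input: bacbaaaaabb
Runs:
  'b' x 1 => "b1"
  'a' x 1 => "a1"
  'c' x 1 => "c1"
  'b' x 1 => "b1"
  'a' x 5 => "a5"
  'b' x 2 => "b2"
Compressed: "b1a1c1b1a5b2"
Compressed length: 12

12


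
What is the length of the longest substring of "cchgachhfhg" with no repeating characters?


Input: "cchgachhfhg"
Sliding window (track last position of each char):
  Position 0 ('c'): window [0,0] length 1 -- new best
  Position 1 ('c'): repeat (last at 0), move window start to 1
  Position 1 ('c'): window [1,1] length 1
  Position 2 ('h'): window [1,2] length 2 -- new best
  Position 3 ('g'): window [1,3] length 3 -- new best
  Position 4 ('a'): window [1,4] length 4 -- new best
  Position 5 ('c'): repeat (last at 1), move window start to 2
  Position 5 ('c'): window [2,5] length 4
  Position 6 ('h'): repeat (last at 2), move window start to 3
  Position 6 ('h'): window [3,6] length 4
  Position 7 ('h'): repeat (last at 6), move window start to 7
  Position 7 ('h'): window [7,7] length 1
  Position 8 ('f'): window [7,8] length 2
  Position 9 ('h'): repeat (last at 7), move window start to 8
  Position 9 ('h'): window [8,9] length 2
  Position 10 ('g'): window [8,10] length 3
Longest substring with no repeats: "chga" with length 4

4


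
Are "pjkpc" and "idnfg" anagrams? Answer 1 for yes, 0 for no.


Strings: "pjkpc", "idnfg"
Sorted first:  cjkpp
Sorted second: dfgin
Differ at position 0: 'c' vs 'd' => not anagrams

0


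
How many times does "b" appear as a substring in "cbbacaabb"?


Searching for "b" in "cbbacaabb"
Scanning each position:
  Position 0: "c" => no
  Position 1: "b" => MATCH
  Position 2: "b" => MATCH
  Position 3: "a" => no
  Position 4: "c" => no
  Position 5: "a" => no
  Position 6: "a" => no
  Position 7: "b" => MATCH
  Position 8: "b" => MATCH
Total occurrences: 4

4


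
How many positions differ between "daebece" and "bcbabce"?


Comparing "daebece" and "bcbabce" position by position:
  Position 0: 'd' vs 'b' => DIFFER
  Position 1: 'a' vs 'c' => DIFFER
  Position 2: 'e' vs 'b' => DIFFER
  Position 3: 'b' vs 'a' => DIFFER
  Position 4: 'e' vs 'b' => DIFFER
  Position 5: 'c' vs 'c' => same
  Position 6: 'e' vs 'e' => same
Positions that differ: 5

5


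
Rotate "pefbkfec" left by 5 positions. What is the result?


Input: "pefbkfec", rotate left by 5
First 5 characters: "pefbk"
Remaining characters: "fec"
Concatenate remaining + first: "fec" + "pefbk" = "fecpefbk"

fecpefbk


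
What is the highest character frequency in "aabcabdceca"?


Input: aabcabdceca
Character counts:
  'a': 4
  'b': 2
  'c': 3
  'd': 1
  'e': 1
Maximum frequency: 4

4


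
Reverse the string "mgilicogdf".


Input: mgilicogdf
Reading characters right to left:
  Position 9: 'f'
  Position 8: 'd'
  Position 7: 'g'
  Position 6: 'o'
  Position 5: 'c'
  Position 4: 'i'
  Position 3: 'l'
  Position 2: 'i'
  Position 1: 'g'
  Position 0: 'm'
Reversed: fdgociligm

fdgociligm


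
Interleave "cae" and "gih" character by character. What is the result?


Interleaving "cae" and "gih":
  Position 0: 'c' from first, 'g' from second => "cg"
  Position 1: 'a' from first, 'i' from second => "ai"
  Position 2: 'e' from first, 'h' from second => "eh"
Result: cgaieh

cgaieh


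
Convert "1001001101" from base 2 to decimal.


Input: "1001001101" in base 2
Positional expansion:
  Digit '1' (value 1) x 2^9 = 512
  Digit '0' (value 0) x 2^8 = 0
  Digit '0' (value 0) x 2^7 = 0
  Digit '1' (value 1) x 2^6 = 64
  Digit '0' (value 0) x 2^5 = 0
  Digit '0' (value 0) x 2^4 = 0
  Digit '1' (value 1) x 2^3 = 8
  Digit '1' (value 1) x 2^2 = 4
  Digit '0' (value 0) x 2^1 = 0
  Digit '1' (value 1) x 2^0 = 1
Sum = 589

589


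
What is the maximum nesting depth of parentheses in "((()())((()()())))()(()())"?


Input: "((()())((()()())))()(()())"
Tracking depth:
  Position 0 '(': depth becomes 1
  Position 1 '(': depth becomes 2
  Position 2 '(': depth becomes 3
  Position 3 ')': depth becomes 2
  Position 4 '(': depth becomes 3
  Position 5 ')': depth becomes 2
  Position 6 ')': depth becomes 1
  Position 7 '(': depth becomes 2
  Position 8 '(': depth becomes 3
  Position 9 '(': depth becomes 4
  Position 10 ')': depth becomes 3
  Position 11 '(': depth becomes 4
  Position 12 ')': depth becomes 3
  Position 13 '(': depth becomes 4
  Position 14 ')': depth becomes 3
  Position 15 ')': depth becomes 2
  Position 16 ')': depth becomes 1
  Position 17 ')': depth becomes 0
  Position 18 '(': depth becomes 1
  Position 19 ')': depth becomes 0
  Position 20 '(': depth becomes 1
  Position 21 '(': depth becomes 2
  Position 22 ')': depth becomes 1
  Position 23 '(': depth becomes 2
  Position 24 ')': depth becomes 1
  Position 25 ')': depth becomes 0
Maximum depth reached: 4

4


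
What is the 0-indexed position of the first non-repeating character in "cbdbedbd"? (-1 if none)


Input: cbdbedbd
Character frequencies:
  'b': 3
  'c': 1
  'd': 3
  'e': 1
Scanning left to right for freq == 1:
  Position 0 ('c'): unique! => answer = 0

0


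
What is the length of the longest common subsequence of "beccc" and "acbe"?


LCS of "beccc" and "acbe"
DP table:
           a    c    b    e
      0    0    0    0    0
  b   0    0    0    1    1
  e   0    0    0    1    2
  c   0    0    1    1    2
  c   0    0    1    1    2
  c   0    0    1    1    2
LCS length = dp[5][4] = 2

2


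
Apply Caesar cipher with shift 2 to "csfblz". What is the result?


Caesar cipher: shift "csfblz" by 2
  'c' (pos 2) + 2 = pos 4 = 'e'
  's' (pos 18) + 2 = pos 20 = 'u'
  'f' (pos 5) + 2 = pos 7 = 'h'
  'b' (pos 1) + 2 = pos 3 = 'd'
  'l' (pos 11) + 2 = pos 13 = 'n'
  'z' (pos 25) + 2 = pos 1 = 'b'
Result: euhdnb

euhdnb


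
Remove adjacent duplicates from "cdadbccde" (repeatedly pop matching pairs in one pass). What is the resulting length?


Input: cdadbccde
Stack-based adjacent duplicate removal:
  Read 'c': push. Stack: c
  Read 'd': push. Stack: cd
  Read 'a': push. Stack: cda
  Read 'd': push. Stack: cdad
  Read 'b': push. Stack: cdadb
  Read 'c': push. Stack: cdadbc
  Read 'c': matches stack top 'c' => pop. Stack: cdadb
  Read 'd': push. Stack: cdadbd
  Read 'e': push. Stack: cdadbde
Final stack: "cdadbde" (length 7)

7


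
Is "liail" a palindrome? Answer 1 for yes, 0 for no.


Input: liail
Reversed: liail
  Compare pos 0 ('l') with pos 4 ('l'): match
  Compare pos 1 ('i') with pos 3 ('i'): match
Result: palindrome

1


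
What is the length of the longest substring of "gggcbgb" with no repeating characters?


Input: "gggcbgb"
Sliding window (track last position of each char):
  Position 0 ('g'): window [0,0] length 1 -- new best
  Position 1 ('g'): repeat (last at 0), move window start to 1
  Position 1 ('g'): window [1,1] length 1
  Position 2 ('g'): repeat (last at 1), move window start to 2
  Position 2 ('g'): window [2,2] length 1
  Position 3 ('c'): window [2,3] length 2 -- new best
  Position 4 ('b'): window [2,4] length 3 -- new best
  Position 5 ('g'): repeat (last at 2), move window start to 3
  Position 5 ('g'): window [3,5] length 3
  Position 6 ('b'): repeat (last at 4), move window start to 5
  Position 6 ('b'): window [5,6] length 2
Longest substring with no repeats: "gcb" with length 3

3


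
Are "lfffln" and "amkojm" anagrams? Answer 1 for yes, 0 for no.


Strings: "lfffln", "amkojm"
Sorted first:  ffflln
Sorted second: ajkmmo
Differ at position 0: 'f' vs 'a' => not anagrams

0


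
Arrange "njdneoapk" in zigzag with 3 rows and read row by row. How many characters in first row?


Zigzag "njdneoapk" into 3 rows:
Placing characters:
  'n' => row 0
  'j' => row 1
  'd' => row 2
  'n' => row 1
  'e' => row 0
  'o' => row 1
  'a' => row 2
  'p' => row 1
  'k' => row 0
Rows:
  Row 0: "nek"
  Row 1: "jnop"
  Row 2: "da"
First row length: 3

3


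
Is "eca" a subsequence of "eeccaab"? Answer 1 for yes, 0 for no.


Check if "eca" is a subsequence of "eeccaab"
Greedy scan:
  Position 0 ('e'): matches sub[0] = 'e'
  Position 1 ('e'): no match needed
  Position 2 ('c'): matches sub[1] = 'c'
  Position 3 ('c'): no match needed
  Position 4 ('a'): matches sub[2] = 'a'
  Position 5 ('a'): no match needed
  Position 6 ('b'): no match needed
All 3 characters matched => is a subsequence

1


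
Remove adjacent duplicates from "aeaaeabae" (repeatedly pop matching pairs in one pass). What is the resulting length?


Input: aeaaeabae
Stack-based adjacent duplicate removal:
  Read 'a': push. Stack: a
  Read 'e': push. Stack: ae
  Read 'a': push. Stack: aea
  Read 'a': matches stack top 'a' => pop. Stack: ae
  Read 'e': matches stack top 'e' => pop. Stack: a
  Read 'a': matches stack top 'a' => pop. Stack: (empty)
  Read 'b': push. Stack: b
  Read 'a': push. Stack: ba
  Read 'e': push. Stack: bae
Final stack: "bae" (length 3)

3


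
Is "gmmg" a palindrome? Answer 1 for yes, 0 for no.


Input: gmmg
Reversed: gmmg
  Compare pos 0 ('g') with pos 3 ('g'): match
  Compare pos 1 ('m') with pos 2 ('m'): match
Result: palindrome

1


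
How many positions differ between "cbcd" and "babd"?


Comparing "cbcd" and "babd" position by position:
  Position 0: 'c' vs 'b' => DIFFER
  Position 1: 'b' vs 'a' => DIFFER
  Position 2: 'c' vs 'b' => DIFFER
  Position 3: 'd' vs 'd' => same
Positions that differ: 3

3


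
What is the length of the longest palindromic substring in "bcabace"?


Input: "bcabace"
Checking substrings for palindromes:
  [1:6] "cabac" (len 5) => palindrome
  [2:5] "aba" (len 3) => palindrome
Longest palindromic substring: "cabac" with length 5

5


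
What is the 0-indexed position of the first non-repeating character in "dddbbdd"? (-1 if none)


Input: dddbbdd
Character frequencies:
  'b': 2
  'd': 5
Scanning left to right for freq == 1:
  Position 0 ('d'): freq=5, skip
  Position 1 ('d'): freq=5, skip
  Position 2 ('d'): freq=5, skip
  Position 3 ('b'): freq=2, skip
  Position 4 ('b'): freq=2, skip
  Position 5 ('d'): freq=5, skip
  Position 6 ('d'): freq=5, skip
  No unique character found => answer = -1

-1


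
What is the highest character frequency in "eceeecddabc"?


Input: eceeecddabc
Character counts:
  'a': 1
  'b': 1
  'c': 3
  'd': 2
  'e': 4
Maximum frequency: 4

4


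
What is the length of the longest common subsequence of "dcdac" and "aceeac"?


LCS of "dcdac" and "aceeac"
DP table:
           a    c    e    e    a    c
      0    0    0    0    0    0    0
  d   0    0    0    0    0    0    0
  c   0    0    1    1    1    1    1
  d   0    0    1    1    1    1    1
  a   0    1    1    1    1    2    2
  c   0    1    2    2    2    2    3
LCS length = dp[5][6] = 3

3


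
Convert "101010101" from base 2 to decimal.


Input: "101010101" in base 2
Positional expansion:
  Digit '1' (value 1) x 2^8 = 256
  Digit '0' (value 0) x 2^7 = 0
  Digit '1' (value 1) x 2^6 = 64
  Digit '0' (value 0) x 2^5 = 0
  Digit '1' (value 1) x 2^4 = 16
  Digit '0' (value 0) x 2^3 = 0
  Digit '1' (value 1) x 2^2 = 4
  Digit '0' (value 0) x 2^1 = 0
  Digit '1' (value 1) x 2^0 = 1
Sum = 341

341


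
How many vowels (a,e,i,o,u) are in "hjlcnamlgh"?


Input: hjlcnamlgh
Checking each character:
  'h' at position 0: consonant
  'j' at position 1: consonant
  'l' at position 2: consonant
  'c' at position 3: consonant
  'n' at position 4: consonant
  'a' at position 5: vowel (running total: 1)
  'm' at position 6: consonant
  'l' at position 7: consonant
  'g' at position 8: consonant
  'h' at position 9: consonant
Total vowels: 1

1


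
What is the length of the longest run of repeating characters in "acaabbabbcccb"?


Input: "acaabbabbcccb"
Scanning for longest run:
  Position 1 ('c'): new char, reset run to 1
  Position 2 ('a'): new char, reset run to 1
  Position 3 ('a'): continues run of 'a', length=2
  Position 4 ('b'): new char, reset run to 1
  Position 5 ('b'): continues run of 'b', length=2
  Position 6 ('a'): new char, reset run to 1
  Position 7 ('b'): new char, reset run to 1
  Position 8 ('b'): continues run of 'b', length=2
  Position 9 ('c'): new char, reset run to 1
  Position 10 ('c'): continues run of 'c', length=2
  Position 11 ('c'): continues run of 'c', length=3
  Position 12 ('b'): new char, reset run to 1
Longest run: 'c' with length 3

3


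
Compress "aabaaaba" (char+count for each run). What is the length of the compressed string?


Input: aabaaaba
Runs:
  'a' x 2 => "a2"
  'b' x 1 => "b1"
  'a' x 3 => "a3"
  'b' x 1 => "b1"
  'a' x 1 => "a1"
Compressed: "a2b1a3b1a1"
Compressed length: 10

10


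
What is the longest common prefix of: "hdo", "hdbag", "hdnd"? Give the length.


Words: hdo, hdbag, hdnd
  Position 0: all 'h' => match
  Position 1: all 'd' => match
  Position 2: ('o', 'b', 'n') => mismatch, stop
LCP = "hd" (length 2)

2


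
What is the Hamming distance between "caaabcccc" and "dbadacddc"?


Comparing "caaabcccc" and "dbadacddc" position by position:
  Position 0: 'c' vs 'd' => differ
  Position 1: 'a' vs 'b' => differ
  Position 2: 'a' vs 'a' => same
  Position 3: 'a' vs 'd' => differ
  Position 4: 'b' vs 'a' => differ
  Position 5: 'c' vs 'c' => same
  Position 6: 'c' vs 'd' => differ
  Position 7: 'c' vs 'd' => differ
  Position 8: 'c' vs 'c' => same
Total differences (Hamming distance): 6

6


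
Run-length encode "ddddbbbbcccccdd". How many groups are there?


Input: ddddbbbbcccccdd
Scanning for consecutive runs:
  Group 1: 'd' x 4 (positions 0-3)
  Group 2: 'b' x 4 (positions 4-7)
  Group 3: 'c' x 5 (positions 8-12)
  Group 4: 'd' x 2 (positions 13-14)
Total groups: 4

4


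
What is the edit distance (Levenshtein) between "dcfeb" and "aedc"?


Computing edit distance: "dcfeb" -> "aedc"
DP table:
           a    e    d    c
      0    1    2    3    4
  d   1    1    2    2    3
  c   2    2    2    3    2
  f   3    3    3    3    3
  e   4    4    3    4    4
  b   5    5    4    4    5
Edit distance = dp[5][4] = 5

5


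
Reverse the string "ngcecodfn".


Input: ngcecodfn
Reading characters right to left:
  Position 8: 'n'
  Position 7: 'f'
  Position 6: 'd'
  Position 5: 'o'
  Position 4: 'c'
  Position 3: 'e'
  Position 2: 'c'
  Position 1: 'g'
  Position 0: 'n'
Reversed: nfdocecgn

nfdocecgn


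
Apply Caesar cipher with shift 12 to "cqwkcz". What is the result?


Caesar cipher: shift "cqwkcz" by 12
  'c' (pos 2) + 12 = pos 14 = 'o'
  'q' (pos 16) + 12 = pos 2 = 'c'
  'w' (pos 22) + 12 = pos 8 = 'i'
  'k' (pos 10) + 12 = pos 22 = 'w'
  'c' (pos 2) + 12 = pos 14 = 'o'
  'z' (pos 25) + 12 = pos 11 = 'l'
Result: ociwol

ociwol


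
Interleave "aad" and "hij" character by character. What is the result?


Interleaving "aad" and "hij":
  Position 0: 'a' from first, 'h' from second => "ah"
  Position 1: 'a' from first, 'i' from second => "ai"
  Position 2: 'd' from first, 'j' from second => "dj"
Result: ahaidj

ahaidj


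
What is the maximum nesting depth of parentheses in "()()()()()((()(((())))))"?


Input: "()()()()()((()(((())))))"
Tracking depth:
  Position 0 '(': depth becomes 1
  Position 1 ')': depth becomes 0
  Position 2 '(': depth becomes 1
  Position 3 ')': depth becomes 0
  Position 4 '(': depth becomes 1
  Position 5 ')': depth becomes 0
  Position 6 '(': depth becomes 1
  Position 7 ')': depth becomes 0
  Position 8 '(': depth becomes 1
  Position 9 ')': depth becomes 0
  Position 10 '(': depth becomes 1
  Position 11 '(': depth becomes 2
  Position 12 '(': depth becomes 3
  Position 13 ')': depth becomes 2
  Position 14 '(': depth becomes 3
  Position 15 '(': depth becomes 4
  Position 16 '(': depth becomes 5
  Position 17 '(': depth becomes 6
  Position 18 ')': depth becomes 5
  Position 19 ')': depth becomes 4
  Position 20 ')': depth becomes 3
  Position 21 ')': depth becomes 2
  Position 22 ')': depth becomes 1
  Position 23 ')': depth becomes 0
Maximum depth reached: 6

6


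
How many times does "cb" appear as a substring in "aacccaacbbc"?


Searching for "cb" in "aacccaacbbc"
Scanning each position:
  Position 0: "aa" => no
  Position 1: "ac" => no
  Position 2: "cc" => no
  Position 3: "cc" => no
  Position 4: "ca" => no
  Position 5: "aa" => no
  Position 6: "ac" => no
  Position 7: "cb" => MATCH
  Position 8: "bb" => no
  Position 9: "bc" => no
Total occurrences: 1

1


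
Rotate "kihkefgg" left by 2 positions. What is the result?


Input: "kihkefgg", rotate left by 2
First 2 characters: "ki"
Remaining characters: "hkefgg"
Concatenate remaining + first: "hkefgg" + "ki" = "hkefggki"

hkefggki


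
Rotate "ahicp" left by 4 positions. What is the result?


Input: "ahicp", rotate left by 4
First 4 characters: "ahic"
Remaining characters: "p"
Concatenate remaining + first: "p" + "ahic" = "pahic"

pahic


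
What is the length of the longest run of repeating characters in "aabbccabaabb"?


Input: "aabbccabaabb"
Scanning for longest run:
  Position 1 ('a'): continues run of 'a', length=2
  Position 2 ('b'): new char, reset run to 1
  Position 3 ('b'): continues run of 'b', length=2
  Position 4 ('c'): new char, reset run to 1
  Position 5 ('c'): continues run of 'c', length=2
  Position 6 ('a'): new char, reset run to 1
  Position 7 ('b'): new char, reset run to 1
  Position 8 ('a'): new char, reset run to 1
  Position 9 ('a'): continues run of 'a', length=2
  Position 10 ('b'): new char, reset run to 1
  Position 11 ('b'): continues run of 'b', length=2
Longest run: 'a' with length 2

2


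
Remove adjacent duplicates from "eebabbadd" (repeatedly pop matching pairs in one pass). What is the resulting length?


Input: eebabbadd
Stack-based adjacent duplicate removal:
  Read 'e': push. Stack: e
  Read 'e': matches stack top 'e' => pop. Stack: (empty)
  Read 'b': push. Stack: b
  Read 'a': push. Stack: ba
  Read 'b': push. Stack: bab
  Read 'b': matches stack top 'b' => pop. Stack: ba
  Read 'a': matches stack top 'a' => pop. Stack: b
  Read 'd': push. Stack: bd
  Read 'd': matches stack top 'd' => pop. Stack: b
Final stack: "b" (length 1)

1


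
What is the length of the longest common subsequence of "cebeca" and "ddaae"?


LCS of "cebeca" and "ddaae"
DP table:
           d    d    a    a    e
      0    0    0    0    0    0
  c   0    0    0    0    0    0
  e   0    0    0    0    0    1
  b   0    0    0    0    0    1
  e   0    0    0    0    0    1
  c   0    0    0    0    0    1
  a   0    0    0    1    1    1
LCS length = dp[6][5] = 1

1


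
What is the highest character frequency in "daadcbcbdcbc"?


Input: daadcbcbdcbc
Character counts:
  'a': 2
  'b': 3
  'c': 4
  'd': 3
Maximum frequency: 4

4


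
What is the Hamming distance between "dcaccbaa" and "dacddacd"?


Comparing "dcaccbaa" and "dacddacd" position by position:
  Position 0: 'd' vs 'd' => same
  Position 1: 'c' vs 'a' => differ
  Position 2: 'a' vs 'c' => differ
  Position 3: 'c' vs 'd' => differ
  Position 4: 'c' vs 'd' => differ
  Position 5: 'b' vs 'a' => differ
  Position 6: 'a' vs 'c' => differ
  Position 7: 'a' vs 'd' => differ
Total differences (Hamming distance): 7

7
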